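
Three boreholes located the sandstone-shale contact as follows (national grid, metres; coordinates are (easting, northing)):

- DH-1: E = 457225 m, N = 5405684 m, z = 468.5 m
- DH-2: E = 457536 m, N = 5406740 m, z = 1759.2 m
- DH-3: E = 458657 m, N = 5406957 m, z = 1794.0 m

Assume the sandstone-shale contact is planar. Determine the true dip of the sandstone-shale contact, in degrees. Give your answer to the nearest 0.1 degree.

52.5°

Two edge vectors: DH-1→DH-2 = (311, 1056, 1290.7), DH-1→DH-3 = (1432, 1273, 1325.5).
Normal n = (DH-1→DH-2) × (DH-1→DH-3) = (-243333.1, 1436051.9, -1116289).
So ∂z/∂E = −n_x/n_z = −0.21798 and ∂z/∂N = −n_y/n_z = 1.28645.
Gradient magnitude |∇z| = √(a² + b²) = √(0.04752 + 1.65496) = 1.30479.
True dip = arctan(1.30479) = 52.5°, dipping toward S (azimuth ≈ 170°).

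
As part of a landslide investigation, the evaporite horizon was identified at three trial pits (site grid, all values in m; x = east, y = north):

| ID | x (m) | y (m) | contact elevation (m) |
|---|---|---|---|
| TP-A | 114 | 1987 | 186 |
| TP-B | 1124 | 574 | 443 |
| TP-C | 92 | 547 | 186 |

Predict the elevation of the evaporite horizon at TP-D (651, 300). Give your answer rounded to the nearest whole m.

Two edge vectors: TP-A→TP-B = (1010, -1413, 257), TP-A→TP-C = (-22, -1440, 0).
Normal n = (TP-A→TP-B) × (TP-A→TP-C) = (370080, -5654, -1485486).
So ∂z/∂x = −n_x/n_z = 0.24913 and ∂z/∂y = −n_y/n_z = −0.00381.
Intercept c from TP-A: 186 − 28.40 + 7.56 = 165.16.
At (651, 300): z = 162.2 − 1.1 + 165.16 = 326.2 m.

326 m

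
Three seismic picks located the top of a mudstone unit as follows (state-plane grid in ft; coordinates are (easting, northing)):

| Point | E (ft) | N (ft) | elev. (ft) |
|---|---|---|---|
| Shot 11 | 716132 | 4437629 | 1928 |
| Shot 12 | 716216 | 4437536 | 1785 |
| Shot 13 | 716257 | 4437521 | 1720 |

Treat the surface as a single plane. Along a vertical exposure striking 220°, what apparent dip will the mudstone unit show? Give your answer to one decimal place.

40.7°

Two edge vectors: Shot 11→Shot 12 = (84, -93, -143), Shot 11→Shot 13 = (125, -108, -208).
Normal n = (Shot 11→Shot 12) × (Shot 11→Shot 13) = (3900, -403, 2553).
So ∂z/∂E = −n_x/n_z = −1.52761 and ∂z/∂N = −n_y/n_z = 0.15785.
Unit vector along 220° is (sin 220°, cos 220°) = (-0.6428, -0.7660).
Slope in that direction = a·(-0.6428) + b·(-0.7660) = 0.86101.
Apparent dip = arctan|0.86101| = 40.7° (true dip is 56.9°, so apparent ≤ true as expected).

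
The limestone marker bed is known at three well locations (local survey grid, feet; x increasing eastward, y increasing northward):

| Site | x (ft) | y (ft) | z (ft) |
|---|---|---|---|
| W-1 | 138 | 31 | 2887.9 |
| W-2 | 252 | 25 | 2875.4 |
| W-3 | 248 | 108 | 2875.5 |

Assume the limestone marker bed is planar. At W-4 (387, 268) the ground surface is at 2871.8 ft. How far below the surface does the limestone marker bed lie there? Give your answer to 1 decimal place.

Two edge vectors: W-1→W-2 = (114, -6, -12.5), W-1→W-3 = (110, 77, -12.4).
Normal n = (W-1→W-2) × (W-1→W-3) = (1036.9, 38.6, 9438).
So ∂z/∂x = −n_x/n_z = −0.10986 and ∂z/∂y = −n_y/n_z = −0.00409.
Intercept c from W-1: 2887.9 + 15.16 + 0.13 = 2903.19.
At (387, 268): z_contact = −42.52 − 1.10 + 2903.19 = 2859.57 ft.
Depth below ground = 2871.8 − 2859.57 = 12.2 ft.

12.2 ft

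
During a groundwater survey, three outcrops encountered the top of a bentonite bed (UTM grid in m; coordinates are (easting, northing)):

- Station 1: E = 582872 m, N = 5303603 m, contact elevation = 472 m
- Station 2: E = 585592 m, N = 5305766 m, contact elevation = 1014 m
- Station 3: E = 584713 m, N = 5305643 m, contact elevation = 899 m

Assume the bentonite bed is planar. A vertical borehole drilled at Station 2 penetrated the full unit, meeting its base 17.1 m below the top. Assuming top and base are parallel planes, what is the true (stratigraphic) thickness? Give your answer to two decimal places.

16.90 m

Let the plane be z = a·E + b·N + c.
Station 2−Station 1: 2720a + 2163b = 542;  Station 3−Station 1: 1841a + 2040b = 427.
Solving gives a = 0.11622, b = 0.10443.
|∇z| = √(a²+b²) = 0.15625, so dip δ = arctan(0.15625) = 8.88°.
True thickness = vertical thickness × cos δ = 17.1 × cos 8.88° = 16.90 m.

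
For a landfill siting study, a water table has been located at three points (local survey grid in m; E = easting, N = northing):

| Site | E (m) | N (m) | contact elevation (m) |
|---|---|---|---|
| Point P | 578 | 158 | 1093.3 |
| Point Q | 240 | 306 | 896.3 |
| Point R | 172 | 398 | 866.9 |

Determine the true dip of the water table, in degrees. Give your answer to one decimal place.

Let the plane be z = a·E + b·N + c.
Point Q−Point P: −338a + 148b = −197;  Point R−Point P: −406a + 240b = −226.4.
Solving gives a = 0.65485, b = 0.16445.
Gradient magnitude |∇z| = √(a² + b²) = √(0.42883 + 0.02705) = 0.67518.
True dip = arctan(0.67518) = 34.0°, dipping toward WSW (azimuth ≈ 256°).

34.0°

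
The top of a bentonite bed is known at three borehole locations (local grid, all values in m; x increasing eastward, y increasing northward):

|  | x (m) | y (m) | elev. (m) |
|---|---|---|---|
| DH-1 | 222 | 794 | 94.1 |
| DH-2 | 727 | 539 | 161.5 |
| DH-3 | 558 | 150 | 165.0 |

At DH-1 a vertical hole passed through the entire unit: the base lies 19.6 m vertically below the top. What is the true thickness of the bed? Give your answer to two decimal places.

Let the plane be z = a·x + b·y + c.
DH-2−DH-1: 505a − 255b = 67.4;  DH-3−DH-1: 336a − 644b = 70.9.
Solving gives a = 0.10573, b = −0.05493.
|∇z| = √(a²+b²) = 0.11915, so dip δ = arctan(0.11915) = 6.79°.
True thickness = vertical thickness × cos δ = 19.6 × cos 6.79° = 19.46 m.

19.46 m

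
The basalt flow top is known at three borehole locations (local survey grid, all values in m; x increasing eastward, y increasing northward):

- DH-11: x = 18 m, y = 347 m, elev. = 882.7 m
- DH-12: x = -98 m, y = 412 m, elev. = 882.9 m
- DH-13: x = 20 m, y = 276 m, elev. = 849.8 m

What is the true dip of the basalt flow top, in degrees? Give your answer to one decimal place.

28.3°

Let the plane be z = a·x + b·y + c.
DH-12−DH-11: −116a + 65b = 0.2;  DH-13−DH-11: 2a − 71b = −32.9.
Solving gives a = 0.26207, b = 0.47076.
Gradient magnitude |∇z| = √(a² + b²) = √(0.06868 + 0.22162) = 0.53879.
True dip = arctan(0.53879) = 28.3°, dipping toward SSW (azimuth ≈ 209°).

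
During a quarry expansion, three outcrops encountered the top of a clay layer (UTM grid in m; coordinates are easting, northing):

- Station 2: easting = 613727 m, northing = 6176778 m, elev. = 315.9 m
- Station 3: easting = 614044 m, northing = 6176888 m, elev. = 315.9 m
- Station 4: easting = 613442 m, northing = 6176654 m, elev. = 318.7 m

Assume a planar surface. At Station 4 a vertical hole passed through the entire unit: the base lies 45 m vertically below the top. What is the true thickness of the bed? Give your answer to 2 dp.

Let the plane be z = a·easting + b·northing + c.
Station 3−Station 2: 317a + 110b = 0;  Station 4−Station 2: −285a − 124b = 2.8.
Solving gives a = 0.03870, b = −0.11154.
|∇z| = √(a²+b²) = 0.11806, so dip δ = arctan(0.11806) = 6.73°.
True thickness = vertical thickness × cos δ = 45 × cos 6.73° = 44.69 m.

44.69 m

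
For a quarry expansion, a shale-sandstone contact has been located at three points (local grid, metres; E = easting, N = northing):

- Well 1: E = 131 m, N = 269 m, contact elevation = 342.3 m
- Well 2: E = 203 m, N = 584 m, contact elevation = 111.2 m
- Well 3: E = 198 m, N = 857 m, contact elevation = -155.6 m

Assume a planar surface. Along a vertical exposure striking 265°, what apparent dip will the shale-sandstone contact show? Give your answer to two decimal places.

Let the plane be z = a·E + b·N + c.
Well 2−Well 1: 72a + 315b = −231.1;  Well 3−Well 1: 67a + 588b = −497.9.
Solving gives a = 0.98684, b = −0.95922.
Unit vector along 265° is (sin 265°, cos 265°) = (-0.9962, -0.0872).
Slope in that direction = a·(-0.9962) + b·(-0.0872) = −0.89949.
Apparent dip = arctan|0.89949| = 41.97° (true dip is 54.0°, so apparent ≤ true as expected).

41.97°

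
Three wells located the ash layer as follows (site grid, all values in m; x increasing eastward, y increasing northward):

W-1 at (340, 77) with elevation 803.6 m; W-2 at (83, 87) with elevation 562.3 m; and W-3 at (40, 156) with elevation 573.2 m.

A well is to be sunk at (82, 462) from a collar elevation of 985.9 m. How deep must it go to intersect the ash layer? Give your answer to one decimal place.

Let the plane be z = a·x + b·y + c.
W-2−W-1: −257a + 10b = −241.3;  W-3−W-1: −300a + 79b = −230.4.
Solving gives a = 0.96854, b = 0.76156.
Then c = 803.6 − a·340 − b·77 = 415.66.
At (82, 462): z_contact = 79.42 + 351.84 + 415.66 = 846.91 m.
Depth below ground = 985.9 − 846.91 = 139.0 m.

139.0 m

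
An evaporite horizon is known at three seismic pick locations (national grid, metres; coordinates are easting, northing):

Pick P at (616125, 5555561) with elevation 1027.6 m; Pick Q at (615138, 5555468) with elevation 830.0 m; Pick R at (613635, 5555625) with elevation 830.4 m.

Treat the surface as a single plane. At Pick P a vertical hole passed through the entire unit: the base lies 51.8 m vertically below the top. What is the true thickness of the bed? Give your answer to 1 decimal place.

Let the plane be z = a·easting + b·northing + c.
Pick Q−Pick P: −987a − 93b = −197.6;  Pick R−Pick P: −2490a + 64b = −197.2.
Solving gives a = 0.10513, b = 1.00899.
|∇z| = √(a²+b²) = 1.01445, so dip δ = arctan(1.01445) = 45.41°.
True thickness = vertical thickness × cos δ = 51.8 × cos 45.41° = 36.4 m.

36.4 m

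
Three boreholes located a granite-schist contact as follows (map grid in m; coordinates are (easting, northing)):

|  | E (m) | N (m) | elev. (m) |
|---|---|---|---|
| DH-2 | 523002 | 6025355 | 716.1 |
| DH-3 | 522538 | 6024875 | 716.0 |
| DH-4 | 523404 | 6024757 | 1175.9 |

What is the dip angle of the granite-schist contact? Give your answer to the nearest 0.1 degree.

Two edge vectors: DH-2→DH-3 = (-464, -480, -0.1), DH-2→DH-4 = (402, -598, 459.8).
Normal n = (DH-2→DH-3) × (DH-2→DH-4) = (-220763.8, 213307, 470432).
So ∂z/∂E = −n_x/n_z = 0.46928 and ∂z/∂N = −n_y/n_z = −0.45343.
Gradient magnitude |∇z| = √(a² + b²) = √(0.22022 + 0.20560) = 0.65255.
True dip = arctan(0.65255) = 33.1°, dipping toward NW (azimuth ≈ 314°).

33.1°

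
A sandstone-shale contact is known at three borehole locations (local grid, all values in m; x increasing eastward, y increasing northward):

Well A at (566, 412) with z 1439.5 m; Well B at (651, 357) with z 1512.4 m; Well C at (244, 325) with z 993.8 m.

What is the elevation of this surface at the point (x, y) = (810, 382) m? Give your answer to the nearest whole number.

1722 m

Let the plane be z = a·x + b·y + c.
Well B−Well A: 85a − 55b = 72.9;  Well C−Well A: −322a − 87b = −445.7.
Solving gives a = 1.22907, b = 0.57402.
Then c = 1439.5 − a·566 − b·412 = 507.35.
At (810, 382): z = 995.5 + 219.3 + 507.35 = 1722.2 m.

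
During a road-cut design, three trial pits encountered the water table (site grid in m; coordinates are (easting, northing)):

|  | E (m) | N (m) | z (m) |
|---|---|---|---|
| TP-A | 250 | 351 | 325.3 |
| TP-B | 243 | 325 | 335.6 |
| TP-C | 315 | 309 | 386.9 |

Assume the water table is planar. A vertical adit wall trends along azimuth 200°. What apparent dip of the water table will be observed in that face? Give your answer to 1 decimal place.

Two edge vectors: TP-A→TP-B = (-7, -26, 10.3), TP-A→TP-C = (65, -42, 61.6).
Normal n = (TP-A→TP-B) × (TP-A→TP-C) = (-1169, 1100.7, 1984).
So ∂z/∂E = −n_x/n_z = 0.58921 and ∂z/∂N = −n_y/n_z = −0.55479.
Unit vector along 200° is (sin 200°, cos 200°) = (-0.3420, -0.9397).
Slope in that direction = a·(-0.3420) + b·(-0.9397) = 0.31981.
Apparent dip = arctan|0.31981| = 17.7° (true dip is 39.0°, so apparent ≤ true as expected).

17.7°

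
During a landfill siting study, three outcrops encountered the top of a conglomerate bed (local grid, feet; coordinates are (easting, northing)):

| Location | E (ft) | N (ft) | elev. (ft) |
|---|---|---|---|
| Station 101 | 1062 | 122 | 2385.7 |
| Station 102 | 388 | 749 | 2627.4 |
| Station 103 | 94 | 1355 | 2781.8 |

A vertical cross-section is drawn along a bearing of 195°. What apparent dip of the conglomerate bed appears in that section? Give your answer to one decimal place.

4.9°

Two edge vectors: Station 101→Station 102 = (-674, 627, 241.7), Station 101→Station 103 = (-968, 1233, 396.1).
Normal n = (Station 101→Station 102) × (Station 101→Station 103) = (-49661.4, 33005.8, -224106).
So ∂z/∂E = −n_x/n_z = −0.22160 and ∂z/∂N = −n_y/n_z = 0.14728.
Unit vector along 195° is (sin 195°, cos 195°) = (-0.2588, -0.9659).
Slope in that direction = a·(-0.2588) + b·(-0.9659) = −0.08491.
Apparent dip = arctan|0.08491| = 4.9° (true dip is 14.9°, so apparent ≤ true as expected).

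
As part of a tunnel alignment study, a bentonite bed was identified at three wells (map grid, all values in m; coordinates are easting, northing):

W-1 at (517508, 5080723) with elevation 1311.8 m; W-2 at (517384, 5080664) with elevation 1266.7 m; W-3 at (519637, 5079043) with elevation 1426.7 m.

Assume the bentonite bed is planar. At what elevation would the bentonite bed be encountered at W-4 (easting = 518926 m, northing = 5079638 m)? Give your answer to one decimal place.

1396.6 m

Let the plane be z = a·easting + b·northing + c.
W-2−W-1: −124a − 59b = −45.1;  W-3−W-1: 2129a − 1680b = 114.9.
Solving gives a = 0.247198074, b = 0.244871845.
Then c = 1311.8 − a·517508 − b·5080723 = −1370741.19.
At (518926, 5079638): z = 128277.5 + 1243860.3 − 1370741.19 = 1396.6 m.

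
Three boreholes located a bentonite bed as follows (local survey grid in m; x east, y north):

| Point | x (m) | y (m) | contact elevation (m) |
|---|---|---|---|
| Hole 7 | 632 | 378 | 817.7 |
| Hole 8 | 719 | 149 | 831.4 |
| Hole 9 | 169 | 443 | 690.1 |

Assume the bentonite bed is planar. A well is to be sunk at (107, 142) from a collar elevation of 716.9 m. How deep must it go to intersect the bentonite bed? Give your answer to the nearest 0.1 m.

58.6 m

Two edge vectors: Hole 7→Hole 8 = (87, -229, 13.7), Hole 7→Hole 9 = (-463, 65, -127.6).
Normal n = (Hole 7→Hole 8) × (Hole 7→Hole 9) = (28329.9, 4758.1, -100372).
So ∂z/∂x = −n_x/n_z = 0.28225 and ∂z/∂y = −n_y/n_z = 0.04740.
Intercept c from Hole 7: 817.7 − 178.38 − 17.92 = 621.40.
At (107, 142): z_contact = 30.20 + 6.73 + 621.40 = 658.33 m.
Depth below ground = 716.9 − 658.33 = 58.6 m.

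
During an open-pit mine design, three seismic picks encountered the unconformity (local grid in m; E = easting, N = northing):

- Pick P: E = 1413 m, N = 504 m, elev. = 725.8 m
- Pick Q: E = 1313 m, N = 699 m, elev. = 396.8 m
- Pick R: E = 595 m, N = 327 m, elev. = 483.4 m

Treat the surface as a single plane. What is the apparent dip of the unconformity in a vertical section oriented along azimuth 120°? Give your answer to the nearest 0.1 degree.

Let the plane be z = a·E + b·N + c.
Pick Q−Pick P: −100a + 195b = −329;  Pick R−Pick P: −818a − 177b = −242.4.
Solving gives a = 0.59534, b = −1.38187.
Unit vector along 120° is (sin 120°, cos 120°) = (0.8660, -0.5000).
Slope in that direction = a·(0.8660) + b·(-0.5000) = 1.20652.
Apparent dip = arctan|1.20652| = 50.3° (true dip is 56.4°, so apparent ≤ true as expected).

50.3°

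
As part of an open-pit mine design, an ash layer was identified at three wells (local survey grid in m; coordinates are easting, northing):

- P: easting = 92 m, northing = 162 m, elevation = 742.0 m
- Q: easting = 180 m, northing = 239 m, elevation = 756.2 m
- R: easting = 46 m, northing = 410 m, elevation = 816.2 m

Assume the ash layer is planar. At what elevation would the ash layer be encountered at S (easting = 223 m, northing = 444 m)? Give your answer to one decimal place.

810.5 m

Let the plane be z = a·easting + b·northing + c.
Q−P: 88a + 77b = 14.2;  R−P: −46a + 248b = 74.2.
Solving gives a = −0.08641, b = 0.28317.
Then c = 742 − a·92 − b·162 = 704.08.
At (223, 444): z = −19.3 + 125.7 + 704.08 = 810.5 m.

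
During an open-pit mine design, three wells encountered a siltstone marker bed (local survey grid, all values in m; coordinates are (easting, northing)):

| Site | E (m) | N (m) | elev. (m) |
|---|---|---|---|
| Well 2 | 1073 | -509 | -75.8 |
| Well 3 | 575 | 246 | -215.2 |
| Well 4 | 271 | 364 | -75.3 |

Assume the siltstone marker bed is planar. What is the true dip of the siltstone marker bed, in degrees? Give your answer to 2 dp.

Let the plane be z = a·E + b·N + c.
Well 3−Well 2: −498a + 755b = −139.4;  Well 4−Well 2: −802a + 873b = 0.5.
Solving gives a = −0.71490, b = −0.65619.
Gradient magnitude |∇z| = √(a² + b²) = √(0.51108 + 0.43058) = 0.97039.
True dip = arctan(0.97039) = 44.14°, dipping toward NE (azimuth ≈ 047°).

44.14°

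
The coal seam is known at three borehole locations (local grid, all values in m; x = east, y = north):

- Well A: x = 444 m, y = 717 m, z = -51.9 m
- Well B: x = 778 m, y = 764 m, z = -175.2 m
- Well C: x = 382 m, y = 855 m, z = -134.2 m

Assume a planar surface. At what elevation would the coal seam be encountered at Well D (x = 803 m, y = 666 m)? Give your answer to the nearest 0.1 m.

Two edge vectors: Well A→Well B = (334, 47, -123.3), Well A→Well C = (-62, 138, -82.3).
Normal n = (Well A→Well B) × (Well A→Well C) = (13147.3, 35132.8, 49006).
So ∂z/∂x = −n_x/n_z = −0.26828 and ∂z/∂y = −n_y/n_z = −0.71691.
Intercept c from Well A: -51.9 + 119.12 + 514.02 = 581.24.
At (803, 666): z = −215.4 − 477.5 + 581.24 = -111.6 m.

-111.6 m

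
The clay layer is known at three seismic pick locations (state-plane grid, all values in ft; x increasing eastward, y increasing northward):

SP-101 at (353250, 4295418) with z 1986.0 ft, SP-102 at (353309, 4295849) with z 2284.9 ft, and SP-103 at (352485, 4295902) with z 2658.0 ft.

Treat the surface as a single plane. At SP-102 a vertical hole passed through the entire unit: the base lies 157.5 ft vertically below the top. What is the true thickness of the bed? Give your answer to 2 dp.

Let the plane be z = a·x + b·y + c.
SP-102−SP-101: 59a + 431b = 298.9;  SP-103−SP-101: −765a + 484b = 672.
Solving gives a = −0.40462, b = 0.74889.
|∇z| = √(a²+b²) = 0.85121, so dip δ = arctan(0.85121) = 40.40°.
True thickness = vertical thickness × cos δ = 157.5 × cos 40.40° = 119.93 ft.

119.93 ft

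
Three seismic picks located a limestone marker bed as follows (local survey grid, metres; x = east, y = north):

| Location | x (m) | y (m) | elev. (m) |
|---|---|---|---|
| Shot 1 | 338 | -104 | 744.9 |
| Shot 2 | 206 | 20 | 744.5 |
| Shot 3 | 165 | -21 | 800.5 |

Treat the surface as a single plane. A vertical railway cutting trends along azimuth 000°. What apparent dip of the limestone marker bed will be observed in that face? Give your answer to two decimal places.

35.22°

Let the plane be z = a·x + b·y + c.
Shot 2−Shot 1: −132a + 124b = −0.4;  Shot 3−Shot 1: −173a + 83b = 55.6.
Solving gives a = −0.66002, b = −0.70583.
Unit vector along 000° is (sin 0°, cos 0°) = (0.0000, 1.0000).
Slope in that direction = a·(0.0000) + b·(1.0000) = −0.70583.
Apparent dip = arctan|0.70583| = 35.22° (true dip is 44.0°, so apparent ≤ true as expected).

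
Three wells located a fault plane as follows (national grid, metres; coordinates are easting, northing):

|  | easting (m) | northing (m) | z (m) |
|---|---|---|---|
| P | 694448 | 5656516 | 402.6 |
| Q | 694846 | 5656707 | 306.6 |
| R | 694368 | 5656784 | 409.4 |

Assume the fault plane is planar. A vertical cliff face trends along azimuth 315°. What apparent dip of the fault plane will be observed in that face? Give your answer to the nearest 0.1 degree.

7.3°

Let the plane be z = a·easting + b·northing + c.
Q−P: 398a + 191b = −96;  R−P: −80a + 268b = 6.8.
Solving gives a = −0.22163, b = −0.04079.
Unit vector along 315° is (sin 315°, cos 315°) = (-0.7071, 0.7071).
Slope in that direction = a·(-0.7071) + b·(0.7071) = 0.12788.
Apparent dip = arctan|0.12788| = 7.3° (true dip is 12.7°, so apparent ≤ true as expected).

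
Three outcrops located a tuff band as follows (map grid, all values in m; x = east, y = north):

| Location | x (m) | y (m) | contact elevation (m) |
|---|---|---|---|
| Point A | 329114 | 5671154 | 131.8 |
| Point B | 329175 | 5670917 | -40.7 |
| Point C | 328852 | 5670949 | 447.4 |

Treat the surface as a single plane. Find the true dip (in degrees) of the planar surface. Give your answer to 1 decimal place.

56.6°

Two edge vectors: Point A→Point B = (61, -237, -172.5), Point A→Point C = (-262, -205, 315.6).
Normal n = (Point A→Point B) × (Point A→Point C) = (-110159.7, 25943.4, -74599).
So ∂z/∂x = −n_x/n_z = −1.47669 and ∂z/∂y = −n_y/n_z = 0.34777.
Gradient magnitude |∇z| = √(a² + b²) = √(2.18062 + 0.12094) = 1.51709.
True dip = arctan(1.51709) = 56.6°, dipping toward ESE (azimuth ≈ 103°).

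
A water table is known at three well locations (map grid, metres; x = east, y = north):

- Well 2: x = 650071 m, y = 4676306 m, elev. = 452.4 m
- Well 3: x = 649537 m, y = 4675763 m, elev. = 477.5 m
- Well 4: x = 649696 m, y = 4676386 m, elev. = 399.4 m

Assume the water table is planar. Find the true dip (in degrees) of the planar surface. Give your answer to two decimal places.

Two edge vectors: Well 2→Well 3 = (-534, -543, 25.1), Well 2→Well 4 = (-375, 80, -53).
Normal n = (Well 2→Well 3) × (Well 2→Well 4) = (26771, -37714.5, -246345).
So ∂z/∂x = −n_x/n_z = 0.10867 and ∂z/∂y = −n_y/n_z = −0.15310.
Gradient magnitude |∇z| = √(a² + b²) = √(0.01181 + 0.02344) = 0.18775.
True dip = arctan(0.18775) = 10.63°, dipping toward NW (azimuth ≈ 325°).

10.63°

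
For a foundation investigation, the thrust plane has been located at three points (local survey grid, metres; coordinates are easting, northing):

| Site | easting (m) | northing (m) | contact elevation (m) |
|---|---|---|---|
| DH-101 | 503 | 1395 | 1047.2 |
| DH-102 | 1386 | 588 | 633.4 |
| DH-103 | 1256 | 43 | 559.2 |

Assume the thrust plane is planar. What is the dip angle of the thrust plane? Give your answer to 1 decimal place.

Let the plane be z = a·easting + b·northing + c.
DH-102−DH-101: 883a − 807b = −413.8;  DH-103−DH-101: 753a − 1352b = −488.
Solving gives a = −0.28259, b = 0.20355.
Gradient magnitude |∇z| = √(a² + b²) = √(0.07986 + 0.04143) = 0.34827.
True dip = arctan(0.34827) = 19.2°, dipping toward SE (azimuth ≈ 126°).

19.2°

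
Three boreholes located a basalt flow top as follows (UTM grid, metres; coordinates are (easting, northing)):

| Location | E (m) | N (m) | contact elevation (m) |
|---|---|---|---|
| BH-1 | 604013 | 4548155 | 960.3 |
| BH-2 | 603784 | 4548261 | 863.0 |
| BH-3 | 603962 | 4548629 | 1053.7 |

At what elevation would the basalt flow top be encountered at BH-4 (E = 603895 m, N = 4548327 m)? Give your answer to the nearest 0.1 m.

940.2 m

Two edge vectors: BH-1→BH-2 = (-229, 106, -97.3), BH-1→BH-3 = (-51, 474, 93.4).
Normal n = (BH-1→BH-2) × (BH-1→BH-3) = (56020.6, 26350.9, -103140).
So ∂z/∂E = −n_x/n_z = 0.543151057 and ∂z/∂N = −n_y/n_z = 0.255486717.
Intercept c from BH-1: 960.3 − 328070.30 − 1161993.19 = −1489103.19.
At (603895, 4548327): z = 328006.2 + 1162037.1 − 1489103.19 = 940.2 m.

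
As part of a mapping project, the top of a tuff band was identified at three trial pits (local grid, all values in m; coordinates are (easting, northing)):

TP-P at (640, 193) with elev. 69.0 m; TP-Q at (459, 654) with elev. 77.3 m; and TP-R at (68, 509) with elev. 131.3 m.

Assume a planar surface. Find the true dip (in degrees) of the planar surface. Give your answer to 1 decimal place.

Two edge vectors: TP-P→TP-Q = (-181, 461, 8.3), TP-P→TP-R = (-572, 316, 62.3).
Normal n = (TP-P→TP-Q) × (TP-P→TP-R) = (26097.5, 6528.7, 206496).
So ∂z/∂E = −n_x/n_z = −0.12638 and ∂z/∂N = −n_y/n_z = −0.03162.
Gradient magnitude |∇z| = √(a² + b²) = √(0.01597 + 0.00100) = 0.13028.
True dip = arctan(0.13028) = 7.4°, dipping toward ENE (azimuth ≈ 076°).

7.4°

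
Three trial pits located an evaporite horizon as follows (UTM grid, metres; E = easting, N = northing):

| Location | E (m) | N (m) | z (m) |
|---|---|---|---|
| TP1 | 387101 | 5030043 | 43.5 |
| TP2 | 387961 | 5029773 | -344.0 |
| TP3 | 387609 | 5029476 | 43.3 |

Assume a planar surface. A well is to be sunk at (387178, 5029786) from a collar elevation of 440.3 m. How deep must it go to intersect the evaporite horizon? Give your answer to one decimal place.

Let the plane be z = a·E + b·N + c.
TP2−TP1: 860a − 270b = −387.5;  TP3−TP1: 508a − 567b = −0.2.
Solving gives a = −0.626771957, b = −0.561199566.
Then c = 43.5 − a·387101 − b·5030043 = 3065525.50.
At (387178, 5029786): z_contact = −242672.31 − 2822713.72 + 3065525.50 = 139.47 m.
Depth below ground = 440.3 − 139.47 = 300.8 m.

300.8 m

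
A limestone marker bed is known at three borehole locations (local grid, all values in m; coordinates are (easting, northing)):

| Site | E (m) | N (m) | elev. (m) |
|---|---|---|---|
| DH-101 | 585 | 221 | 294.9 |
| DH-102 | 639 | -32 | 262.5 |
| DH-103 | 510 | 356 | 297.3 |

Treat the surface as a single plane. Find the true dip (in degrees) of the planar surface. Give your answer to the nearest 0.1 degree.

20.7°

Two edge vectors: DH-101→DH-102 = (54, -253, -32.4), DH-101→DH-103 = (-75, 135, 2.4).
Normal n = (DH-101→DH-102) × (DH-101→DH-103) = (3766.8, 2300.4, -11685).
So ∂z/∂E = −n_x/n_z = 0.32236 and ∂z/∂N = −n_y/n_z = 0.19687.
Gradient magnitude |∇z| = √(a² + b²) = √(0.10392 + 0.03876) = 0.37772.
True dip = arctan(0.37772) = 20.7°, dipping toward WSW (azimuth ≈ 239°).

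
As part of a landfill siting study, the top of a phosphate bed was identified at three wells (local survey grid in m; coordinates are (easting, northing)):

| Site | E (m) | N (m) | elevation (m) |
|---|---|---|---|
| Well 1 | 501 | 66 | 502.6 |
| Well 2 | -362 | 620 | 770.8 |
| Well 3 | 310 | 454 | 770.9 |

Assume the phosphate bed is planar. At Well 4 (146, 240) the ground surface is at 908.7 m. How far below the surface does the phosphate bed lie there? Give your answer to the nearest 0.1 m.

338.2 m

Two edge vectors: Well 1→Well 2 = (-863, 554, 268.2), Well 1→Well 3 = (-191, 388, 268.3).
Normal n = (Well 1→Well 2) × (Well 1→Well 3) = (44576.6, 180316.7, -229030).
So ∂z/∂E = −n_x/n_z = 0.19463 and ∂z/∂N = −n_y/n_z = 0.78731.
Intercept c from Well 1: 502.6 − 97.51 − 51.96 = 353.13.
At (146, 240): z_contact = 28.42 + 188.95 + 353.13 = 570.50 m.
Depth below ground = 908.7 − 570.50 = 338.2 m.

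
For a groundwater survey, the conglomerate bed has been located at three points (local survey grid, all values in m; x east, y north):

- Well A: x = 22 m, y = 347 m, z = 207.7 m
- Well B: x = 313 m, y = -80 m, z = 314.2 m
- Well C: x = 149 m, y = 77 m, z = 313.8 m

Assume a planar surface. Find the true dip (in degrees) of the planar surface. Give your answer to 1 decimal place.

Two edge vectors: Well A→Well B = (291, -427, 106.5), Well A→Well C = (127, -270, 106.1).
Normal n = (Well A→Well B) × (Well A→Well C) = (-16549.7, -17349.6, -24341).
So ∂z/∂x = −n_x/n_z = −0.67991 and ∂z/∂y = −n_y/n_z = −0.71277.
Gradient magnitude |∇z| = √(a² + b²) = √(0.46228 + 0.50804) = 0.98505.
True dip = arctan(0.98505) = 44.6°, dipping toward NE (azimuth ≈ 044°).

44.6°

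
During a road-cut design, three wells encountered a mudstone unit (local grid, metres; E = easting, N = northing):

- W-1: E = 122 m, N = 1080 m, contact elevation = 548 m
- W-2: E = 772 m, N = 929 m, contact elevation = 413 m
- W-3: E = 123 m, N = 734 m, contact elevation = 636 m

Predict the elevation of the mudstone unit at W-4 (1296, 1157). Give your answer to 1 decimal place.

215.0 m

Two edge vectors: W-1→W-2 = (650, -151, -135), W-1→W-3 = (1, -346, 88).
Normal n = (W-1→W-2) × (W-1→W-3) = (-59998, -57335, -224749).
So ∂z/∂E = −n_x/n_z = −0.266956 and ∂z/∂N = −n_y/n_z = −0.255107.
Intercept c from W-1: 548 + 32.57 + 275.52 = 856.08.
At (1296, 1157): z = −346.0 − 295.2 + 856.08 = 215.0 m.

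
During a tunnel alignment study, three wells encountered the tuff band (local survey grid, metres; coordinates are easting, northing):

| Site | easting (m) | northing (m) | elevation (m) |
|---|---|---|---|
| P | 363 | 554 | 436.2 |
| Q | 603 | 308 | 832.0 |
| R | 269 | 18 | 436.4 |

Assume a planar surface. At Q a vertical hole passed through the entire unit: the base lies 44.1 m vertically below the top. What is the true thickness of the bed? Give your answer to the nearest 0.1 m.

25.4 m

Let the plane be z = a·easting + b·northing + c.
Q−P: 240a − 246b = 395.8;  R−P: −94a − 536b = 0.2.
Solving gives a = 1.39756, b = −0.24547.
|∇z| = √(a²+b²) = 1.41896, so dip δ = arctan(1.41896) = 54.83°.
True thickness = vertical thickness × cos δ = 44.1 × cos 54.83° = 25.4 m.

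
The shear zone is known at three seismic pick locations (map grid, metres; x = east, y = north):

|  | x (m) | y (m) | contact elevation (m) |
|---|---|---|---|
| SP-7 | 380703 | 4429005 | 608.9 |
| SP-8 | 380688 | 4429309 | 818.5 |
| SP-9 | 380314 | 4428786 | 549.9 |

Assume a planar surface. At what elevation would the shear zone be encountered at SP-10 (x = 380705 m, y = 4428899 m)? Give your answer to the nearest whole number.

Two edge vectors: SP-7→SP-8 = (-15, 304, 209.6), SP-7→SP-9 = (-389, -219, -59).
Normal n = (SP-7→SP-8) × (SP-7→SP-9) = (27966.4, -82419.4, 121541).
So ∂z/∂x = −n_x/n_z = −0.23009849 and ∂z/∂y = −n_y/n_z = 0.67812014.
Intercept c from SP-7: 608.9 + 87599.18 − 3003397.49 = −2915189.41.
At (380705, 4428899): z = −87599.6 + 3003325.6 − 2915189.41 = 536.6 m.

537 m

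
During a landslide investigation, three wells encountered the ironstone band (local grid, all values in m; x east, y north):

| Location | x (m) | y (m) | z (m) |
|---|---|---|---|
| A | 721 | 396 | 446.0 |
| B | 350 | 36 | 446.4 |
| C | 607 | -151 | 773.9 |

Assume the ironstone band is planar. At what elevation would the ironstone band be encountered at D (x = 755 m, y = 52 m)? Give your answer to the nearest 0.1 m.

Two edge vectors: A→B = (-371, -360, 0.4), A→C = (-114, -547, 327.9).
Normal n = (A→B) × (A→C) = (-117825.2, 121605.3, 161897).
So ∂z/∂x = −n_x/n_z = 0.72778 and ∂z/∂y = −n_y/n_z = −0.75113.
Intercept c from A: 446 − 524.73 + 297.45 = 218.72.
At (755, 52): z = 549.5 − 39.1 + 218.72 = 729.1 m.

729.1 m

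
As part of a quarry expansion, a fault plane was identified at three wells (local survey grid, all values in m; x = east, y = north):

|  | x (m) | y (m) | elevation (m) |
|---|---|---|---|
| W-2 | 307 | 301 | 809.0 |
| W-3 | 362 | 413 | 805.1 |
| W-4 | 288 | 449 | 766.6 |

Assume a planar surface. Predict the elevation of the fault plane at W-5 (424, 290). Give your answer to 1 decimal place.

859.1 m

Two edge vectors: W-2→W-3 = (55, 112, -3.9), W-2→W-4 = (-19, 148, -42.4).
Normal n = (W-2→W-3) × (W-2→W-4) = (-4171.6, 2406.1, 10268).
So ∂z/∂x = −n_x/n_z = 0.40627 and ∂z/∂y = −n_y/n_z = −0.23433.
Intercept c from W-2: 809 − 124.73 + 70.53 = 754.81.
At (424, 290): z = 172.3 − 68.0 + 754.81 = 859.1 m.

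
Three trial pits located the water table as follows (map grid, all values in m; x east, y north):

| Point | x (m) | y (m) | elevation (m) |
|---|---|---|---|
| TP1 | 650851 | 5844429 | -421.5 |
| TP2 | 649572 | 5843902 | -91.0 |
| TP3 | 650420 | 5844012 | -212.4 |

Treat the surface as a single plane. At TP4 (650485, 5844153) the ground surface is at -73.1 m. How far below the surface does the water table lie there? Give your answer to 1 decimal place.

202.7 m

Two edge vectors: TP1→TP2 = (-1279, -527, 330.5), TP1→TP3 = (-431, -417, 209.1).
Normal n = (TP1→TP2) × (TP1→TP3) = (27622.8, 124993.4, 306206).
So ∂z/∂x = −n_x/n_z = −0.090209859 and ∂z/∂y = −n_y/n_z = −0.408200362.
Intercept c from TP1: -421.5 + 58713.18 + 2385698.03 = 2443989.71.
At (650485, 5844153): z_contact = −58680.16 − 2385585.37 + 2443989.71 = -275.82 m.
Depth below ground = -73.1 − (-275.82) = 202.7 m.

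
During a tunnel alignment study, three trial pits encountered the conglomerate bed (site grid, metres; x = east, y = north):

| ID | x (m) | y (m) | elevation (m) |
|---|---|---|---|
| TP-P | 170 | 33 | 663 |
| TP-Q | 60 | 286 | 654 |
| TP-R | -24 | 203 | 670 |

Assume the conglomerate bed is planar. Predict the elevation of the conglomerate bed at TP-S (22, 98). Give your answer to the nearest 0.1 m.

Two edge vectors: TP-P→TP-Q = (-110, 253, -9), TP-P→TP-R = (-194, 170, 7).
Normal n = (TP-P→TP-Q) × (TP-P→TP-R) = (3301, 2516, 30382).
So ∂z/∂x = −n_x/n_z = −0.10865 and ∂z/∂y = −n_y/n_z = −0.08281.
Intercept c from TP-P: 663 + 18.47 + 2.73 = 684.20.
At (22, 98): z = −2.4 − 8.1 + 684.20 = 673.7 m.

673.7 m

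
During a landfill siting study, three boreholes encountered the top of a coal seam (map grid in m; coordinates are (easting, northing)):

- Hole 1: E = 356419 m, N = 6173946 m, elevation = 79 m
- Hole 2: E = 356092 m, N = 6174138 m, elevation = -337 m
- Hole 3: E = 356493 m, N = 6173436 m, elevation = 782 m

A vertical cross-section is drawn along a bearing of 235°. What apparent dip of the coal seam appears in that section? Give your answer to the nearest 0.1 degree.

Two edge vectors: Hole 1→Hole 2 = (-327, 192, -416), Hole 1→Hole 3 = (74, -510, 703).
Normal n = (Hole 1→Hole 2) × (Hole 1→Hole 3) = (-77184, 199097, 152562).
So ∂z/∂E = −n_x/n_z = 0.50592 and ∂z/∂N = −n_y/n_z = −1.30502.
Unit vector along 235° is (sin 235°, cos 235°) = (-0.8192, -0.5736).
Slope in that direction = a·(-0.8192) + b·(-0.5736) = 0.33411.
Apparent dip = arctan|0.33411| = 18.5° (true dip is 54.5°, so apparent ≤ true as expected).

18.5°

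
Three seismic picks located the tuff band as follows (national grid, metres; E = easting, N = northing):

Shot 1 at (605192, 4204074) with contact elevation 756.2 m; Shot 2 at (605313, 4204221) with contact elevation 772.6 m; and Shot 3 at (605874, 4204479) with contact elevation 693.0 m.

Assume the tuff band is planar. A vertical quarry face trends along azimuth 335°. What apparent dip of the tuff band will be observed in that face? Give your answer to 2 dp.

Two edge vectors: Shot 1→Shot 2 = (121, 147, 16.4), Shot 1→Shot 3 = (682, 405, -63.2).
Normal n = (Shot 1→Shot 2) × (Shot 1→Shot 3) = (-15932.4, 18832, -51249).
So ∂z/∂E = −n_x/n_z = −0.31088 and ∂z/∂N = −n_y/n_z = 0.36746.
Unit vector along 335° is (sin 335°, cos 335°) = (-0.4226, 0.9063).
Slope in that direction = a·(-0.4226) + b·(0.9063) = 0.46442.
Apparent dip = arctan|0.46442| = 24.91° (true dip is 25.7°, so apparent ≤ true as expected).

24.91°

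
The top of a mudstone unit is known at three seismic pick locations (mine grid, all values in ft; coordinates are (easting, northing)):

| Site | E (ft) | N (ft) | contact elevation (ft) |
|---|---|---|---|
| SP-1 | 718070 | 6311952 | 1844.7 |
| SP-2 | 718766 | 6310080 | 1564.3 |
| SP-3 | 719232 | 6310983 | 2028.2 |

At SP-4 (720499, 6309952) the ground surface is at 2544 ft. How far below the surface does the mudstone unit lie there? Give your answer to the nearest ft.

308 ft

Let the plane be z = a·E + b·N + c.
SP-2−SP-1: 696a − 1872b = −280.4;  SP-3−SP-1: 1162a − 969b = 183.5.
Solving gives a = 0.40991685, b = 0.30219131.
Then c = 1844.7 − a·718070 − b·6311952 = −2199921.31.
At (720499, 6309952): z_contact = 295344.7 + 1906812.6 − 2199921.31 = 2236.0 ft.
Depth below ground = 2544 − 2236.0 = 308 ft.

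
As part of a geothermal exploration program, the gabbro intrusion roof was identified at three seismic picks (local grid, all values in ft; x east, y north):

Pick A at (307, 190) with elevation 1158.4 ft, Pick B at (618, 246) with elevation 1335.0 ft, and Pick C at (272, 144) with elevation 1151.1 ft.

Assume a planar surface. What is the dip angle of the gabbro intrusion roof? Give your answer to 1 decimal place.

Two edge vectors: Pick A→Pick B = (311, 56, 176.6), Pick A→Pick C = (-35, -46, -7.3).
Normal n = (Pick A→Pick B) × (Pick A→Pick C) = (7714.8, -3910.7, -12346).
So ∂z/∂x = −n_x/n_z = 0.62488 and ∂z/∂y = −n_y/n_z = −0.31676.
Gradient magnitude |∇z| = √(a² + b²) = √(0.39048 + 0.10034) = 0.70058.
True dip = arctan(0.70058) = 35.0°, dipping toward WNW (azimuth ≈ 297°).

35.0°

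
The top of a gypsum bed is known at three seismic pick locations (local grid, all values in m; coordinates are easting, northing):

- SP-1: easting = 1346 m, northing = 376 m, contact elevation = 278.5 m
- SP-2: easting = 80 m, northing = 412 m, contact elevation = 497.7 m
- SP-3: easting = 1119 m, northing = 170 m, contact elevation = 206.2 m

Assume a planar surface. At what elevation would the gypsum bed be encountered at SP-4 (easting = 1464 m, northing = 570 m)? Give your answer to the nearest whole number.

362 m

Two edge vectors: SP-1→SP-2 = (-1266, 36, 219.2), SP-1→SP-3 = (-227, -206, -72.3).
Normal n = (SP-1→SP-2) × (SP-1→SP-3) = (42552.4, -141290.2, 268968).
So ∂z/∂easting = −n_x/n_z = −0.15821 and ∂z/∂northing = −n_y/n_z = 0.52530.
Intercept c from SP-1: 278.5 + 212.95 − 197.51 = 293.93.
At (1464, 570): z = −231.6 + 299.4 + 293.93 = 361.7 m.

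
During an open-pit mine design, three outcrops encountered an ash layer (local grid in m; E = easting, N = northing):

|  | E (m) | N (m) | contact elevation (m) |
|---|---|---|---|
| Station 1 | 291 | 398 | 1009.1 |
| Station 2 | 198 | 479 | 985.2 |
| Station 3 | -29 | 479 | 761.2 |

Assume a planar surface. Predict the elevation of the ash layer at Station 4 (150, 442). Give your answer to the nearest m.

907 m

Two edge vectors: Station 1→Station 2 = (-93, 81, -23.9), Station 1→Station 3 = (-320, 81, -247.9).
Normal n = (Station 1→Station 2) × (Station 1→Station 3) = (-18144, -15406.7, 18387).
So ∂z/∂E = −n_x/n_z = 0.98678 and ∂z/∂N = −n_y/n_z = 0.83791.
Intercept c from Station 1: 1009.1 − 287.15 − 333.49 = 388.46.
At (150, 442): z = 148.0 + 370.4 + 388.46 = 906.8 m.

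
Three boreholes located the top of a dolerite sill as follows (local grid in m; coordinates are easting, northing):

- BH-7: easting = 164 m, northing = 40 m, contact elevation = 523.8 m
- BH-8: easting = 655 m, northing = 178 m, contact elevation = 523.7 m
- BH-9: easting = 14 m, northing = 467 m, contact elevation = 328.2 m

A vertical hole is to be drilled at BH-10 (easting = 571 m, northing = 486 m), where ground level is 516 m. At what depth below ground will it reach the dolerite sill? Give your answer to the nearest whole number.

Two edge vectors: BH-7→BH-8 = (491, 138, -0.1), BH-7→BH-9 = (-150, 427, -195.6).
Normal n = (BH-7→BH-8) × (BH-7→BH-9) = (-26950.1, 96054.6, 230357).
So ∂z/∂easting = −n_x/n_z = 0.11699 and ∂z/∂northing = −n_y/n_z = −0.41698.
Intercept c from BH-7: 523.8 − 19.19 + 16.68 = 521.29.
At (571, 486): z_contact = 66.8 − 202.7 + 521.29 = 385.4 m.
Depth below ground = 516 − 385.4 = 131 m.

131 m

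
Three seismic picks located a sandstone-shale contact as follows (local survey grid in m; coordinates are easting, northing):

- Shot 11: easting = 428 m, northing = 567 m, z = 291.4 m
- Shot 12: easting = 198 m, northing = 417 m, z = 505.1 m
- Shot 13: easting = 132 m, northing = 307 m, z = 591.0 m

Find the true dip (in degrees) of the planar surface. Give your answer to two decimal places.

38.00°

Let the plane be z = a·easting + b·northing + c.
Shot 12−Shot 11: −230a − 150b = 213.7;  Shot 13−Shot 11: −296a − 260b = 299.6.
Solving gives a = −0.68974, b = −0.36706.
Gradient magnitude |∇z| = √(a² + b²) = √(0.47574 + 0.13474) = 0.78133.
True dip = arctan(0.78133) = 38.00°, dipping toward ENE (azimuth ≈ 062°).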